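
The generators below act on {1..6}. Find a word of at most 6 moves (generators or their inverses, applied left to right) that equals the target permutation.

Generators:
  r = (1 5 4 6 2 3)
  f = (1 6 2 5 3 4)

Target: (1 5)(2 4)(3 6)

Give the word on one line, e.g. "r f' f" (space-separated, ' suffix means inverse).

f r f' f' r

  after f: (1 6 2 5 3 4)
  after r: (1 2 4 5)(3 6)
  after f': (1 6 5 4 2 3)
  after f': (2 5 3 4 6)
  after r: (1 5)(2 4)(3 6)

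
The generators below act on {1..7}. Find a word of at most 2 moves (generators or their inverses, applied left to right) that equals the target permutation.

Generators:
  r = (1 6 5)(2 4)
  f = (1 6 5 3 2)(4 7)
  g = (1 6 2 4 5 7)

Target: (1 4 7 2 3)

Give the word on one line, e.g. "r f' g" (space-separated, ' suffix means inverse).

  after f': (1 2 3 5 6)(4 7)
  after r: (1 4 7 2 3)

f' r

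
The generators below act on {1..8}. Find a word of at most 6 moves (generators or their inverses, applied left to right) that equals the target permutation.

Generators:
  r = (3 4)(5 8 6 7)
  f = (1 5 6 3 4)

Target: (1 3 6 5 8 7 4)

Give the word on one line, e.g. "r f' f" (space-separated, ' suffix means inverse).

  after f': (1 4 3 6 5)
  after r': (1 3 8 5)(6 7)
  after f: (1 4)(3 8 6 7)
  after r: (1 3 6 5 8 7 4)

f' r' f r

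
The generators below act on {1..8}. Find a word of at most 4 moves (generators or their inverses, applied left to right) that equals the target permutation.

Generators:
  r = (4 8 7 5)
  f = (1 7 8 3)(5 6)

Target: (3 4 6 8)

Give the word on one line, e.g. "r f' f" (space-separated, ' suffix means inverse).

  after f': (1 3 8 7)(5 6)
  after r': (1 3 4 5 6 7)
  after f: (3 4 6 8)

f' r' f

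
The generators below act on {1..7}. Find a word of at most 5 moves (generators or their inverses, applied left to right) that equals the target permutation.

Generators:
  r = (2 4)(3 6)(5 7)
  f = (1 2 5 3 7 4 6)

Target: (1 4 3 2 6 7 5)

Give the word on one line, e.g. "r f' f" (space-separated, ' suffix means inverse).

  after f': (1 6 4 7 3 5 2)
  after f': (1 4 3 2 6 7 5)
  after r': (1 2 3 4 6 5)
  after r': (1 4 3 2 6 7 5)

f' f' r' r'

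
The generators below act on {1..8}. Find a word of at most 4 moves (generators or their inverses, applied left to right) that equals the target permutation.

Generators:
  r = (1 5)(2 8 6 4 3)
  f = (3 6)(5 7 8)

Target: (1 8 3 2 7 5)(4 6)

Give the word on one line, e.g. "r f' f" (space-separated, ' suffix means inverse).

  after r: (1 5)(2 8 6 4 3)
  after f': (1 8 3 2 7 5)(4 6)

r f'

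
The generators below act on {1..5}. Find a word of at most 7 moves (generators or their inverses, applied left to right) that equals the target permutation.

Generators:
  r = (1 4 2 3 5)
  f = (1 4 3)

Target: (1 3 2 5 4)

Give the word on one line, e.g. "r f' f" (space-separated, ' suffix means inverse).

  after f': (1 3 4)
  after f': (1 4 3)
  after r': (2 4)(3 5)
  after r': (1 5 2)
  after r': (1 3 2 5 4)

f' f' r' r' r'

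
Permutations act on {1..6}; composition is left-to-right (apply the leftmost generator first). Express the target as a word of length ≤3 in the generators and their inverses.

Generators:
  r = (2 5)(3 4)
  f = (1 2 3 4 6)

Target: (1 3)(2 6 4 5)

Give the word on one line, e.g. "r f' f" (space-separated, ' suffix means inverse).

  after f': (1 6 4 3 2)
  after f': (1 4 2 6 3)
  after r: (1 3)(2 6 4 5)

f' f' r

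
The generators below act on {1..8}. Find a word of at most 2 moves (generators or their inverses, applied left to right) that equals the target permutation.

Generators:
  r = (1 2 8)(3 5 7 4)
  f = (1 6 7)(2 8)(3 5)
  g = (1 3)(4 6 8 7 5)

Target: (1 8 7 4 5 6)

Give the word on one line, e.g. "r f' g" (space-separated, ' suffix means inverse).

r f'

  after r: (1 2 8)(3 5 7 4)
  after f': (1 8 7 4 5 6)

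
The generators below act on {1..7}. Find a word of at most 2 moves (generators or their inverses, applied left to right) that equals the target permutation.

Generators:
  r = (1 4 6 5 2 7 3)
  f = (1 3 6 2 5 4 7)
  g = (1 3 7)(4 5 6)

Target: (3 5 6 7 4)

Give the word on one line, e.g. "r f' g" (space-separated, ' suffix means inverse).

f r

  after f: (1 3 6 2 5 4 7)
  after r: (3 5 6 7 4)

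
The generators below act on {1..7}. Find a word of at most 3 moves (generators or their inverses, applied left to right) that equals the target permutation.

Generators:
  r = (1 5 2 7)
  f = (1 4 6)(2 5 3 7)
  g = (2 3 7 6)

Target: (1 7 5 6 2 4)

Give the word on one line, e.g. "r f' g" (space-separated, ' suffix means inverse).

g' f' g'

  after g': (2 6 7 3)
  after f': (1 6 3 7 5 2 4)
  after g': (1 7 5 6 2 4)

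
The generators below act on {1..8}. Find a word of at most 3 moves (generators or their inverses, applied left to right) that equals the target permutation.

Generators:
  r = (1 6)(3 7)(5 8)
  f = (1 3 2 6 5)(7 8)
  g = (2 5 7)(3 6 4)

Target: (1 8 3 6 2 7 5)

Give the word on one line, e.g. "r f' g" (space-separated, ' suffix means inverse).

  after f': (1 5 6 2 3)(7 8)
  after r': (1 8 3 6 2 7 5)

f' r'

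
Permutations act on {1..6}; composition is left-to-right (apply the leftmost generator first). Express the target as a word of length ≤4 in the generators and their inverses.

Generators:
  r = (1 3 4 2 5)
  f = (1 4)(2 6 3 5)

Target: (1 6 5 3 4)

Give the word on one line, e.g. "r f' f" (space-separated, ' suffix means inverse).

  after f': (1 4)(2 5 3 6)
  after r: (1 2)(3 6 5 4)
  after f: (1 6 2 4 5)
  after r: (1 6 5 3 4)

f' r f r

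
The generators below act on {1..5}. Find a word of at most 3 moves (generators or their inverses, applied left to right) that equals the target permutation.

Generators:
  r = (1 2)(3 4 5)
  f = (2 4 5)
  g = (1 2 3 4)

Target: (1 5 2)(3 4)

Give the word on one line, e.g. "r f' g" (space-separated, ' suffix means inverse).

g' f

  after g': (1 4 3 2)
  after f: (1 5 2)(3 4)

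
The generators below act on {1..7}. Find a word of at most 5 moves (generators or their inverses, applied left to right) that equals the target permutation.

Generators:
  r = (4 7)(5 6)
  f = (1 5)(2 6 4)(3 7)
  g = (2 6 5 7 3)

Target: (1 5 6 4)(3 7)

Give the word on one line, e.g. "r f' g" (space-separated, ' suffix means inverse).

  after g: (2 6 5 7 3)
  after r': (2 5 4 7 3)
  after g': (2 6)(4 5)
  after f': (1 5 6 4)(3 7)

g r' g' f'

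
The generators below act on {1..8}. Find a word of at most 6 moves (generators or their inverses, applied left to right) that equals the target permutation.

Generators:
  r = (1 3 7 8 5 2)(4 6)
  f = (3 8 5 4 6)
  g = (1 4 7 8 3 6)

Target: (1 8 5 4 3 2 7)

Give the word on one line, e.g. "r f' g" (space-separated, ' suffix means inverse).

r' g' g' r' r'

  after r': (1 2 5 8 7 3)(4 6)
  after g': (1 2 5 7 8 4 3 6)
  after g': (1 2 5 4 8)
  after r': (1 5 6 4 7 3)(2 8)
  after r': (1 8 5 4 3 2 7)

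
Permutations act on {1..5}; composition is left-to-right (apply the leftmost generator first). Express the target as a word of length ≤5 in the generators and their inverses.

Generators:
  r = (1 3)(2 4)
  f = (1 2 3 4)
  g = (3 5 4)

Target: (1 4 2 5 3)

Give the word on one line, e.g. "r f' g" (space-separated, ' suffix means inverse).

  after r': (1 3)(2 4)
  after f: (1 4 3 2)
  after r': (1 2 3 4)
  after f: (1 3)(2 4)
  after g': (1 4 2 5 3)

r' f r' f g'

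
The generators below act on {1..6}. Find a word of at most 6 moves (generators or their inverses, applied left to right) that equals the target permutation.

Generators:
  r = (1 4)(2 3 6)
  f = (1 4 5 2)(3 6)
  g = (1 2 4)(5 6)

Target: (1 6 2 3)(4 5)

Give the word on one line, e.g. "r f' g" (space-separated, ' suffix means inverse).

  after r': (1 4)(2 6 3)
  after f: (1 5 2 3)
  after f: (1 2 6 3 4 5)
  after r': (1 6 2 3)(4 5)

r' f f r'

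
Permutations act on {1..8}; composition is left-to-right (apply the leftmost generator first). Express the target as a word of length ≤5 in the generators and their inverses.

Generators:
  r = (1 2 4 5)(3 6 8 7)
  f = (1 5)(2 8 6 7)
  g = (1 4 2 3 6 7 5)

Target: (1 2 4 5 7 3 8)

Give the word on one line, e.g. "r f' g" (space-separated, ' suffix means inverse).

g' r' r' g' r'

  after g': (1 5 7 6 3 2 4)
  after r': (1 4 5 8 6 7 3)
  after r': (1 2)(3 5 6 8)
  after g': (1 4)(2 5 3 7 6 8)
  after r': (1 2 4 5 7 3 8)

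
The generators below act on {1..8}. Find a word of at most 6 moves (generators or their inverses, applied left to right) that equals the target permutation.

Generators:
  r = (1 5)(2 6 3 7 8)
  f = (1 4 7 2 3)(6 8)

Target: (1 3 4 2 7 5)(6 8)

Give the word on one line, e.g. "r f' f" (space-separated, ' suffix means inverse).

r' f r' f'

  after r': (1 5)(2 8 7 3 6)
  after f: (1 5 4 7)(2 6 3 8)
  after r': (3 7 5 4)
  after f': (1 3 4 2 7 5)(6 8)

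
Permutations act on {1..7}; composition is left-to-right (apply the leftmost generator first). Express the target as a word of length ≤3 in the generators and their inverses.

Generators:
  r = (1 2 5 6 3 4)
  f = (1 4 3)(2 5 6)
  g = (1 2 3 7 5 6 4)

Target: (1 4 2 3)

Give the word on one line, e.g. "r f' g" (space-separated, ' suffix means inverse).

f' r

  after f': (1 3 4)(2 6 5)
  after r: (1 4 2 3)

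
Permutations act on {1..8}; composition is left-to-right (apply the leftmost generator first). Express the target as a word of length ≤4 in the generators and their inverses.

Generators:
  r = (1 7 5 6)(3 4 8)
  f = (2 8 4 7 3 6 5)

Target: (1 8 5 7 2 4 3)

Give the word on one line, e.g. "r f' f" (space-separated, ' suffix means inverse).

r f r'

  after r: (1 7 5 6)(3 4 8)
  after f: (1 3 7 2 8 6)
  after r': (1 8 5 7 2 4 3)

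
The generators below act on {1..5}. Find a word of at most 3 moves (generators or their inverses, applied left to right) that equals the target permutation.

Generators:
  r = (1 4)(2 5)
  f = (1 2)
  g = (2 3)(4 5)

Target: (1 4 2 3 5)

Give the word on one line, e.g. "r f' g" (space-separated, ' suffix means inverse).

  after g: (2 3)(4 5)
  after r': (1 4 2 3 5)

g r'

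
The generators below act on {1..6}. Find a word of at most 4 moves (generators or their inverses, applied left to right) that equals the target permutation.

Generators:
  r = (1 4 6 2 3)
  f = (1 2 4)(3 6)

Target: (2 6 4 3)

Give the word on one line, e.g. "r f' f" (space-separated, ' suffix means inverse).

  after r: (1 4 6 2 3)
  after f: (2 6 4 3)

r f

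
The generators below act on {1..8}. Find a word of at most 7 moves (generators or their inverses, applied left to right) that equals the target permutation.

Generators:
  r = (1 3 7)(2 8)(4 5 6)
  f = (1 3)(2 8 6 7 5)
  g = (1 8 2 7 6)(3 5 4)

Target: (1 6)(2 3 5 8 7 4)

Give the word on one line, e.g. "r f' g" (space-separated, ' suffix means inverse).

r' g' f' f' f'

  after r': (1 7 3)(2 8)(4 6 5)
  after g': (1 2)(3 6)(4 7)
  after f': (1 5 7 4 6)(2 3 8)
  after f': (1 7 4 8 5 6 3 2)
  after f': (1 6)(2 3 5 8 7 4)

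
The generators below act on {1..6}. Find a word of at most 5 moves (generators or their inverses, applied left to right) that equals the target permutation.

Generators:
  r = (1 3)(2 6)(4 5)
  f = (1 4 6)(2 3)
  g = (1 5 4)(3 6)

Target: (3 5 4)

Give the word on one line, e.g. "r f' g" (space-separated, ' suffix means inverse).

  after r': (1 3)(2 6)(4 5)
  after g: (1 6 2 3 5)
  after g: (1 3 4)(2 6)
  after r: (3 5 4)

r' g g r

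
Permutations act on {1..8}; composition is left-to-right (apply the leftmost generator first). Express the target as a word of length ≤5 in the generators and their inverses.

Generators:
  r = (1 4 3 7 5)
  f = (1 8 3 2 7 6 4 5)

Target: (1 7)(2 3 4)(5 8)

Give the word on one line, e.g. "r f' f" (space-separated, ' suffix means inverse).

  after f: (1 8 3 2 7 6 4 5)
  after r: (1 8 7 6 3 2 5 4)
  after f: (1 3 7 4 8 6 2)
  after f: (1 2 8 4 3 6 7 5)
  after f: (1 7)(2 3 4)(5 8)

f r f f f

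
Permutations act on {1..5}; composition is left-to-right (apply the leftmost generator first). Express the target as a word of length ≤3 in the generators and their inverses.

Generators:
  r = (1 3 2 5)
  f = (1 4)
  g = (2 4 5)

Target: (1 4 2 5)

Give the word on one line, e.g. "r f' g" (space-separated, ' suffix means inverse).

  after g': (2 5 4)
  after f': (1 4 2 5)

g' f'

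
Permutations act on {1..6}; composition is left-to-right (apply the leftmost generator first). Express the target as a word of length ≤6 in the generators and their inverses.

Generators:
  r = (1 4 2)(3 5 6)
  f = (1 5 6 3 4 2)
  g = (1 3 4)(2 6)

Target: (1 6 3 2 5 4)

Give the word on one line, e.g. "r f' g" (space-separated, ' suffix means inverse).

r' f' r' f' g'

  after r': (1 2 4)(3 6 5)
  after f': (1 4 2 3 5 6)
  after r': (2 6)
  after f': (1 2 5)(3 6 4)
  after g': (1 6 3 2 5 4)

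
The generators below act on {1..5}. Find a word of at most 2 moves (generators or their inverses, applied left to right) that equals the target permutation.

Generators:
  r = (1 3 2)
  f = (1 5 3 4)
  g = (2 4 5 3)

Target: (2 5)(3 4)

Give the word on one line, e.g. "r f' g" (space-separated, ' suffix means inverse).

g g

  after g: (2 4 5 3)
  after g: (2 5)(3 4)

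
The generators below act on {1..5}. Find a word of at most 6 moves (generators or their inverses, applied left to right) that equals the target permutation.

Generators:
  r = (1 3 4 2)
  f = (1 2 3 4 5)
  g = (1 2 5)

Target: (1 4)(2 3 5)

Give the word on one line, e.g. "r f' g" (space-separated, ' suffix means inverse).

f' r f g' f'

  after f': (1 5 4 3 2)
  after r: (1 5 2 3)
  after f: (2 4 5 3)
  after g': (1 5 3)(2 4)
  after f': (1 4)(2 3 5)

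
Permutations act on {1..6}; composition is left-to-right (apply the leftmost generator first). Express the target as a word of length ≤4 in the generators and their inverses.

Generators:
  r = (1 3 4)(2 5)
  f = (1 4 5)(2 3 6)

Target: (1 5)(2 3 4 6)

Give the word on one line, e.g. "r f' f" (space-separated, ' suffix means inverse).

  after r: (1 3 4)(2 5)
  after r: (1 4 3)
  after f': (2 6 3 5 4)
  after f': (1 5)(2 3 4 6)

r r f' f'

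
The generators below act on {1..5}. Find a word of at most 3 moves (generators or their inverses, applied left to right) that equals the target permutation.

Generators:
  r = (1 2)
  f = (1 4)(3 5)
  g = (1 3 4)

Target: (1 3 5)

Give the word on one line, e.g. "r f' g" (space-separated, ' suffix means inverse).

f' g'

  after f': (1 4)(3 5)
  after g': (1 3 5)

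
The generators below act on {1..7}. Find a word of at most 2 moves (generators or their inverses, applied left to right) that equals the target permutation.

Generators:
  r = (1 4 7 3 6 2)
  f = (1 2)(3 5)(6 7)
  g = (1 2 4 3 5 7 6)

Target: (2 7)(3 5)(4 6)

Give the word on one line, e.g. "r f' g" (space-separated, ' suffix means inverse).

  after g: (1 2 4 3 5 7 6)
  after r: (2 7)(3 5)(4 6)

g r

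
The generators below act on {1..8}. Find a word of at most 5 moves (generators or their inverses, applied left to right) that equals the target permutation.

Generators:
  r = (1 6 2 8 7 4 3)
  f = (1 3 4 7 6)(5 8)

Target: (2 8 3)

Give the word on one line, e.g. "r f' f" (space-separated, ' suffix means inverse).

f' f' r f' f'

  after f': (1 6 7 4 3)(5 8)
  after f': (1 7 3 6 4)
  after r: (1 4 6 3 2 8 7)
  after f': (1 3 2 5 8 4 7 6)
  after f': (2 8 3)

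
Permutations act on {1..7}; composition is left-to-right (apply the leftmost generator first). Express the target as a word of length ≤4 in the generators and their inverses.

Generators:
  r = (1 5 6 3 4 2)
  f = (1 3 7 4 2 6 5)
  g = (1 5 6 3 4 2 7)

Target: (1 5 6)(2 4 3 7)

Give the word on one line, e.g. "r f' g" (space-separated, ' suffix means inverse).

r f g

  after r: (1 5 6 3 4 2)
  after f: (2 3)(4 6 7)
  after g: (1 5 6)(2 4 3 7)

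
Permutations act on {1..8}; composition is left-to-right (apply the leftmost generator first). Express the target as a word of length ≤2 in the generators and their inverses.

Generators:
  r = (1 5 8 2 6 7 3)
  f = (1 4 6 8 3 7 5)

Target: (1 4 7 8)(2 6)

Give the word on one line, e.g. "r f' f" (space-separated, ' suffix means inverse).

  after f: (1 4 6 8 3 7 5)
  after r: (1 4 7 8)(2 6)

f r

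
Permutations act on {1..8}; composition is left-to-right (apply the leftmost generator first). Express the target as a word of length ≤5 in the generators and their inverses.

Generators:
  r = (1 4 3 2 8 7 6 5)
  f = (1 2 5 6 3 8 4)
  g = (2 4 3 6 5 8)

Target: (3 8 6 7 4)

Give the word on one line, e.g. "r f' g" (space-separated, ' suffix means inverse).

g' f' r g' r'

  after g': (2 8 5 6 3 4)
  after f': (1 4)(2 3 8)
  after r: (1 3 7 6 5)
  after g': (1 4 2 8 5)(3 7)
  after r': (3 8 6 7 4)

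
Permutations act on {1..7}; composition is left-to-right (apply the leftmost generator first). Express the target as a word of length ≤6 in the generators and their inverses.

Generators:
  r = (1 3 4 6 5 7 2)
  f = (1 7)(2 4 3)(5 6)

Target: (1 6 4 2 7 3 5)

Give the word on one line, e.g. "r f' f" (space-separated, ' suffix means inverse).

f r' f' f' r'

  after f: (1 7)(2 4 3)(5 6)
  after r': (1 5 4)(2 3 7)
  after f': (1 6 5 2 4 7 3)
  after f': (1 5 3 7 4)
  after r': (1 6 4 2 7 3 5)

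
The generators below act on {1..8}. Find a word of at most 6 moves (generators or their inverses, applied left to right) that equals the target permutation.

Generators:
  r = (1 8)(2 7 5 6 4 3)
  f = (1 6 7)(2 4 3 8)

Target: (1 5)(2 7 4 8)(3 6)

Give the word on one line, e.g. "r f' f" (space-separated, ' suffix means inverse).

f r' f' f'

  after f: (1 6 7)(2 4 3 8)
  after r': (1 5 7 8 3)(2 6)
  after f': (1 5 6 8 4 2)(3 7)
  after f': (1 5)(2 7 4 8)(3 6)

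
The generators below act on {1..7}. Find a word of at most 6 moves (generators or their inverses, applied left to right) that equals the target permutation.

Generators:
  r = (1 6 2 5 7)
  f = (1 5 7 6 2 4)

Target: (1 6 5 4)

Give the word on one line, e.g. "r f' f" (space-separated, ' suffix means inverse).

  after r: (1 6 2 5 7)
  after r: (1 2 7 6 5)
  after r: (1 5 6 7 2)
  after r: (1 7 5 2 6)
  after f: (1 6 5 4)

r r r r f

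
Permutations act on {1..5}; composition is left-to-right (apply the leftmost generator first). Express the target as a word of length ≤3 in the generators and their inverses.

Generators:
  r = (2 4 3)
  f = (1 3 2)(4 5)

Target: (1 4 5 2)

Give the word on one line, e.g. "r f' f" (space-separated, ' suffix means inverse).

  after f: (1 3 2)(4 5)
  after r: (1 2)(3 4 5)
  after r: (1 4 5 2)

f r r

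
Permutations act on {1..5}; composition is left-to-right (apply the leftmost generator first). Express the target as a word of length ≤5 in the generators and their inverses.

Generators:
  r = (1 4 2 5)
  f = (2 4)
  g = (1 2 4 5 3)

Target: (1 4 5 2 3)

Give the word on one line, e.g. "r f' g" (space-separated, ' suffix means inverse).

r f g

  after r: (1 4 2 5)
  after f: (1 2 5)
  after g: (1 4 5 2 3)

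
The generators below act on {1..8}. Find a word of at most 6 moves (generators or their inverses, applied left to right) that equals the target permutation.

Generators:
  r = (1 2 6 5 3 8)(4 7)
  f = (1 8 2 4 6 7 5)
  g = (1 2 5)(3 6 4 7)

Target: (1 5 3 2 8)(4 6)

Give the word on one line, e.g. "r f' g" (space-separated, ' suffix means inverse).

  after g': (1 5 2)(3 7 4 6)
  after f: (2 8)(3 5 4 7 6)
  after g: (1 2 8 5 7 4 3)
  after g: (1 5 3 2 8)(4 6)

g' f g g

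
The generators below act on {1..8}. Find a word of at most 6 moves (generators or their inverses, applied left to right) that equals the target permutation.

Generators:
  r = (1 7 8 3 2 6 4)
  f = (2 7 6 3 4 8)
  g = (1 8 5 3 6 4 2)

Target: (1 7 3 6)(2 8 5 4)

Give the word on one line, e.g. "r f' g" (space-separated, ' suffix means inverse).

g r f' f'

  after g: (1 8 5 3 6 4 2)
  after r: (1 3 4 6)(2 7 8 5)
  after f': (1 6)(4 7)(5 8)
  after f': (1 7 3 6)(2 8 5 4)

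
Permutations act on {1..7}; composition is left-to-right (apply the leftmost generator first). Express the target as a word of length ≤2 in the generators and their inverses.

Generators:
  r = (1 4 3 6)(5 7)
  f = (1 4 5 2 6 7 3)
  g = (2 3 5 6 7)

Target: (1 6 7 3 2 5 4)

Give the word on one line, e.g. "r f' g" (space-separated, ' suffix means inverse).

g' r'

  after g': (2 7 6 5 3)
  after r': (1 6 7 3 2 5 4)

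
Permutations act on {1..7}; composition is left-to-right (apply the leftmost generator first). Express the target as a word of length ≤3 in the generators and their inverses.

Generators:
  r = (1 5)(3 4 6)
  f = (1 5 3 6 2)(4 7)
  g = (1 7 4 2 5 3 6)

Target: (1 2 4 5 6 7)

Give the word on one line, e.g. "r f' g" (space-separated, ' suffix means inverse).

r' g'

  after r': (1 5)(3 6 4)
  after g': (1 2 4 5 6 7)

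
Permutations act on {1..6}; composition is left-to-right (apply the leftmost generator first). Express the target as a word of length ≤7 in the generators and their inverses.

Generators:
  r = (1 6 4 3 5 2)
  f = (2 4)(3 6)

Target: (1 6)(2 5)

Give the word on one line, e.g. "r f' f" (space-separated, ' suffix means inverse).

  after f: (2 4)(3 6)
  after r': (1 2 6 4 5 3)
  after f': (1 4 5 6 2 3)
  after r: (1 3 6)(2 5 4)
  after f: (1 6)(2 5)

f r' f' r f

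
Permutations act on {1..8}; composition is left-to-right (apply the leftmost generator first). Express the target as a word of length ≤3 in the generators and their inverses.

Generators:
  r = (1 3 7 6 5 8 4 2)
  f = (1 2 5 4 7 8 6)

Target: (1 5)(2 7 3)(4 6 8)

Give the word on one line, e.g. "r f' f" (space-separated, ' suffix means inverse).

  after r': (1 2 4 8 5 6 7 3)
  after f: (1 5)(2 7 3)(4 6 8)

r' f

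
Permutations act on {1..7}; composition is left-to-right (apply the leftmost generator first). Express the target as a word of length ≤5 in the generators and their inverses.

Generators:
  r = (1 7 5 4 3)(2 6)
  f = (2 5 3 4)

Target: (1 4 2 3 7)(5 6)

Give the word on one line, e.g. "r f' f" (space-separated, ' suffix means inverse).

  after f': (2 4 3 5)
  after r': (1 3 7)(2 5 6)
  after f: (1 4 2 3 7)(5 6)

f' r' f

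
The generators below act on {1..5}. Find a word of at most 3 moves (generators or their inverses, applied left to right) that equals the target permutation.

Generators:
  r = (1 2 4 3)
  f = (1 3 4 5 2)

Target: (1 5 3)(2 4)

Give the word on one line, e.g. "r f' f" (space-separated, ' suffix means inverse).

f r' f

  after f: (1 3 4 5 2)
  after r': (1 4 5)(2 3)
  after f: (1 5 3)(2 4)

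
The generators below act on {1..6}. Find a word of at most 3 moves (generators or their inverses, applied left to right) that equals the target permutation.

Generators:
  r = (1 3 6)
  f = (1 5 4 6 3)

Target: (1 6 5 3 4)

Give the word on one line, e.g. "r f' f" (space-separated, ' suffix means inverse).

  after f': (1 3 6 4 5)
  after f': (1 6 5 3 4)

f' f'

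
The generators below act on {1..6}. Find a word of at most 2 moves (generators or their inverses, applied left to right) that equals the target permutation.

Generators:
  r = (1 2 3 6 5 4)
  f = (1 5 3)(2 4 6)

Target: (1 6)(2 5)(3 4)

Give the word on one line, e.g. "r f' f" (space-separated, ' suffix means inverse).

r' f

  after r': (1 4 5 6 3 2)
  after f: (1 6)(2 5)(3 4)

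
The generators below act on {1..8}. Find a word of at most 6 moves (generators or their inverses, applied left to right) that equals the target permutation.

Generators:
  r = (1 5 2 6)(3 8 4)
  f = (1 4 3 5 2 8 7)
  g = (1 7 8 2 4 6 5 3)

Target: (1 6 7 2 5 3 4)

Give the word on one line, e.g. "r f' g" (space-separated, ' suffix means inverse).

  after f: (1 4 3 5 2 8 7)
  after r': (1 8 7 6 2 3)
  after f: (1 7 6 8)(2 5)(3 4)
  after f: (4 5 8)(6 7)
  after r': (1 6 7 2 5 3 4)

f r' f f r'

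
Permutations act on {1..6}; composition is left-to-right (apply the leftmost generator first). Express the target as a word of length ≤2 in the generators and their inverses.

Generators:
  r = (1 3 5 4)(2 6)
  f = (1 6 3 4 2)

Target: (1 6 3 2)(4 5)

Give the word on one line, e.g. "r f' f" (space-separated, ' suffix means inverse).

f' r

  after f': (1 2 4 3 6)
  after r: (1 6 3 2)(4 5)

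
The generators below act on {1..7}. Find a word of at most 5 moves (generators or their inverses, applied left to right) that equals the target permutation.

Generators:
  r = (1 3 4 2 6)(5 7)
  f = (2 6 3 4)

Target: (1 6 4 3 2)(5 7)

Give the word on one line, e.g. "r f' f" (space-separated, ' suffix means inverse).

  after r': (1 6 2 4 3)(5 7)
  after f: (1 3)(5 7)
  after r: (1 4 2 6)
  after r: (1 2)(3 4 6)(5 7)
  after f: (1 6 4 3 2)(5 7)

r' f r r f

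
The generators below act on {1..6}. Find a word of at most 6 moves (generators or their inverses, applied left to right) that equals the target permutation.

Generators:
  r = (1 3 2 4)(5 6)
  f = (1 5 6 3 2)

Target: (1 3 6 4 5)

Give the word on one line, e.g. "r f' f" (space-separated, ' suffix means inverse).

  after r': (1 4 2 3)(5 6)
  after f: (1 4)(3 5)
  after r: (2 4 3 6 5)
  after f': (1 2 4 6)(3 5)
  after r': (1 3 6 4 5)

r' f r f' r'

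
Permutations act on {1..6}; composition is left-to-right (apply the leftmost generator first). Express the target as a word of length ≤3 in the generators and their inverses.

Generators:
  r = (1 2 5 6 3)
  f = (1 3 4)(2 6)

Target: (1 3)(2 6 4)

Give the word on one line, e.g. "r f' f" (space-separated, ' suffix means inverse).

  after r: (1 2 5 6 3)
  after f: (1 6 4)(2 5)
  after r: (1 3)(2 6 4)

r f r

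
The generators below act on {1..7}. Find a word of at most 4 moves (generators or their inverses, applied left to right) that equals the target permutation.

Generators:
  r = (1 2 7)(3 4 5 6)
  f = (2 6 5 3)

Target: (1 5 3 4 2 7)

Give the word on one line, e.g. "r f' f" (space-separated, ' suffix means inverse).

  after r: (1 2 7)(3 4 5 6)
  after f: (1 6 2 7)(3 4)
  after f: (1 5 3 4 2 7)

r f f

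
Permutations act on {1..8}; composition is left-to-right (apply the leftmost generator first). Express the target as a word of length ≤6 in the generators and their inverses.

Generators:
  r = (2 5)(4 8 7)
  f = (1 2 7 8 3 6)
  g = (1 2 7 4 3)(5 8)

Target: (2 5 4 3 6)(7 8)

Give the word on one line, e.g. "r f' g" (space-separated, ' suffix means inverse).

  after f': (1 6 3 8 7 2)
  after r': (1 6 3 4 7 5 2)
  after g: (1 6)(5 7 8)
  after r: (1 6)(2 5 4 8)
  after f: (2 5 4 3 6)(7 8)

f' r' g r f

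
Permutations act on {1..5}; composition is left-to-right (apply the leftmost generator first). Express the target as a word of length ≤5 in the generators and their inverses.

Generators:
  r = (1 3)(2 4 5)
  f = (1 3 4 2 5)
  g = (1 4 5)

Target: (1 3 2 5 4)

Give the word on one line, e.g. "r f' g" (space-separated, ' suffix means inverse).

  after f': (1 5 2 4 3)
  after g': (1 4 3 5 2)
  after f': (1 3 2 5 4)

f' g' f'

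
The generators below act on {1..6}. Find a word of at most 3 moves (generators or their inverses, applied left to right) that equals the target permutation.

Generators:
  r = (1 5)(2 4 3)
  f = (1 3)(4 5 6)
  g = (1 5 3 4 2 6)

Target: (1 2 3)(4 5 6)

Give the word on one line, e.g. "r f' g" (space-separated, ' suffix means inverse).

  after g': (1 6 2 4 3 5)
  after g': (1 2 3)(4 5 6)

g' g'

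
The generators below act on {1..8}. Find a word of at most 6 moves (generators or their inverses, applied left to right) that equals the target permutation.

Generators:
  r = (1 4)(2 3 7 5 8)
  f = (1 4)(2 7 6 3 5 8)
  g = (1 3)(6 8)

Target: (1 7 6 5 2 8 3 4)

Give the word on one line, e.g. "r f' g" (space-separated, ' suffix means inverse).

  after g: (1 3)(6 8)
  after f': (1 6 5 3 4)(2 8 7)
  after r: (1 6 8 5 7 3)
  after f': (1 7 6 5 2 8 3 4)

g f' r f'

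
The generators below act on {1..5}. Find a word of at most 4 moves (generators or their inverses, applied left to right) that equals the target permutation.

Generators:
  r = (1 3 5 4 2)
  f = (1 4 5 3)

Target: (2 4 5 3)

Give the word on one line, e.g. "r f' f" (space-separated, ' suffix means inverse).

r' f r

  after r': (1 2 4 5 3)
  after f: (1 2 5)(3 4)
  after r: (2 4 5 3)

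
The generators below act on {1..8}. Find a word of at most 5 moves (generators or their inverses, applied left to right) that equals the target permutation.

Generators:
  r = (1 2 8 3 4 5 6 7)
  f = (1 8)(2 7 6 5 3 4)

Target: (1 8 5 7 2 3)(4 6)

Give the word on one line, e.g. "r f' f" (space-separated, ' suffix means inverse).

  after f: (1 8)(2 7 6 5 3 4)
  after r': (1 2 6 4)(5 8 7)
  after r': (2 5)(3 8 6)(4 7)
  after f: (1 8 5 7 2 3)(4 6)

f r' r' f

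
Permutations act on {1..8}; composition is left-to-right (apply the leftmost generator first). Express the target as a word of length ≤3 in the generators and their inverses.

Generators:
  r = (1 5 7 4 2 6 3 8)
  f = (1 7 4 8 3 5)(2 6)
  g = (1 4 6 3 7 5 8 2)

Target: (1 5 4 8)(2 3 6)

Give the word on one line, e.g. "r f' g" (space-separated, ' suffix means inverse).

  after r': (1 8 3 6 2 4 7 5)
  after f: (1 3 2 8 5 7)
  after f: (1 5 4 8)(2 3 6)

r' f f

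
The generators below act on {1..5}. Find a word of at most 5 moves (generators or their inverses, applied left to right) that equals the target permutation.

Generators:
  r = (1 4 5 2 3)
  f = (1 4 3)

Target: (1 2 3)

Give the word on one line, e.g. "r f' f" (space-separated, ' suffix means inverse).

  after f': (1 3 4)
  after r: (2 3 5)
  after f': (1 3 5 2 4)
  after r': (1 2)(3 4)
  after f': (1 2 3)

f' r f' r' f'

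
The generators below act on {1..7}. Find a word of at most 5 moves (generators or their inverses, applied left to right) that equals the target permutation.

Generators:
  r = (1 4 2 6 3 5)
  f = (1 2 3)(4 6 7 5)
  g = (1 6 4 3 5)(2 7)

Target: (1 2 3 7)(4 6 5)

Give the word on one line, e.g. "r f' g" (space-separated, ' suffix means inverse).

  after r': (1 5 3 6 2 4)
  after f: (1 4 2 6 3 7 5)
  after r: (1 2 3 7)(4 6 5)

r' f r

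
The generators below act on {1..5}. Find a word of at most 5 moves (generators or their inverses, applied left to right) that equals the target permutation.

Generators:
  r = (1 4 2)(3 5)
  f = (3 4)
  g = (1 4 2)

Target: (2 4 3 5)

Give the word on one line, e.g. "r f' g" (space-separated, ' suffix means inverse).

  after r': (1 2 4)(3 5)
  after f: (1 2 3 5 4)
  after g: (2 3 5)
  after f': (2 4 3 5)

r' f g f'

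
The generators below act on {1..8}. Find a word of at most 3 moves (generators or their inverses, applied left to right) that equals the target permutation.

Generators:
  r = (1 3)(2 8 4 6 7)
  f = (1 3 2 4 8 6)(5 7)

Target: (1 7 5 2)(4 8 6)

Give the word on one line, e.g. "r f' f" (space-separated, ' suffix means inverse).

f' r

  after f': (1 6 8 4 2 3)(5 7)
  after r: (1 7 5 2)(4 8 6)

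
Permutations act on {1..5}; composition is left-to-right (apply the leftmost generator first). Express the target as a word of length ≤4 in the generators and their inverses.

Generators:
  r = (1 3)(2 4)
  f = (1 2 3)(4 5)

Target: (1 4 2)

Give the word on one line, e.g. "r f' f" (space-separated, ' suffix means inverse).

f' f' r

  after f': (1 3 2)(4 5)
  after f': (1 2 3)
  after r: (1 4 2)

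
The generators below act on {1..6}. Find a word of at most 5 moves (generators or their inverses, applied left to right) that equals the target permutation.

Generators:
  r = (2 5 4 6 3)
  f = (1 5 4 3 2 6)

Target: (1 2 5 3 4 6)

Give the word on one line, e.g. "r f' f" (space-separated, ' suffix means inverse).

  after r: (2 5 4 6 3)
  after f: (1 5 3 6 2 4)
  after f: (1 4 5 2 3)
  after f: (1 3 5 6)
  after r: (1 2 5 3 4 6)

r f f f r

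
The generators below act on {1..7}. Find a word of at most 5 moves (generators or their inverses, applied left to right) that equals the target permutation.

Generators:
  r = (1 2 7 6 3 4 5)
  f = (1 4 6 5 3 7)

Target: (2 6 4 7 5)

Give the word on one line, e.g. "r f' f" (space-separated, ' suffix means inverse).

  after r': (1 5 4 3 6 7 2)
  after f: (1 3 5 6)(2 4 7)
  after r': (1 6 5 7)(2 3 4)
  after f: (1 5)(2 7 4)(3 6)
  after r: (2 6 4 7 5)

r' f r' f r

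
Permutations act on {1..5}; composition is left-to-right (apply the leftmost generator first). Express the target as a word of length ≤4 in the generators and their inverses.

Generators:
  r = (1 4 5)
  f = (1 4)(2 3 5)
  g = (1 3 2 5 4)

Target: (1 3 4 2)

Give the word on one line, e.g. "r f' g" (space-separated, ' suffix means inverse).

  after r: (1 4 5)
  after f': (2 5 4 3)
  after g: (1 3 5)(2 4)
  after r': (1 3 4 2)

r f' g r'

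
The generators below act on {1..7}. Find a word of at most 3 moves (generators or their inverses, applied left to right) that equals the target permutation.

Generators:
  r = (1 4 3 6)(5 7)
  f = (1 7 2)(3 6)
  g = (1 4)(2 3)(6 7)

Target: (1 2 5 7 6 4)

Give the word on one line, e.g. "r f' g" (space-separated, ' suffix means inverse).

  after f': (1 2 7)(3 6)
  after r': (1 2 5 7 6 4)

f' r'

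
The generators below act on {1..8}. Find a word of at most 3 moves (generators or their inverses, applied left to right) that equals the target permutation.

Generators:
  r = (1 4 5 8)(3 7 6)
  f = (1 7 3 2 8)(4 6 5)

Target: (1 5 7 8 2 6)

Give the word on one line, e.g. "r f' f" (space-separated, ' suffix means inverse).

  after f': (1 8 2 3 7)(4 5 6)
  after r': (1 5 7 8 2 6)

f' r'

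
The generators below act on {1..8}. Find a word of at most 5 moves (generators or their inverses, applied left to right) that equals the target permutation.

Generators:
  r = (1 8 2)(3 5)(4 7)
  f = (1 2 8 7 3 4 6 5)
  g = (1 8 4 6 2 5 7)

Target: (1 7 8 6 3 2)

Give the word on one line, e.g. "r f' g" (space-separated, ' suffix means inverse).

g' f' g' g'

  after g': (1 7 5 2 6 4 8)
  after f': (1 8 5)(2 4)(3 7 6)
  after g': (2 8)(3 5 7 4 6)
  after g': (1 7 8 6 3 2)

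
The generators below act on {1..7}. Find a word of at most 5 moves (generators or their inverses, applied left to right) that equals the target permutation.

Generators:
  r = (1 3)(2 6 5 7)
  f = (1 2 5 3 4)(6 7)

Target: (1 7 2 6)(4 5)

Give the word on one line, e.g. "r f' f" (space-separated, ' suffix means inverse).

f r f'

  after f: (1 2 5 3 4)(6 7)
  after r: (1 6 2 7 5)(3 4)
  after f': (1 7 2 6)(4 5)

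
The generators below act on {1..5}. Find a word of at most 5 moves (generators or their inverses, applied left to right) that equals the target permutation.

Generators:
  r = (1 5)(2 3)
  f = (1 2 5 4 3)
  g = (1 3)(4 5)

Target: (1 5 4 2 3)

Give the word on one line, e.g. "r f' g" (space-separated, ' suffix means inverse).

r' g f'

  after r': (1 5)(2 3)
  after g: (1 4 5 3 2)
  after f': (1 5 4 2 3)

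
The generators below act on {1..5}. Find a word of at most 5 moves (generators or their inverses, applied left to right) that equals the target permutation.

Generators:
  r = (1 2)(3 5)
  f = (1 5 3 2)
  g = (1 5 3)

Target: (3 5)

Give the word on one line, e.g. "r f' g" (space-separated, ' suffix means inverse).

r g' f

  after r: (1 2)(3 5)
  after g': (1 2 3)
  after f: (3 5)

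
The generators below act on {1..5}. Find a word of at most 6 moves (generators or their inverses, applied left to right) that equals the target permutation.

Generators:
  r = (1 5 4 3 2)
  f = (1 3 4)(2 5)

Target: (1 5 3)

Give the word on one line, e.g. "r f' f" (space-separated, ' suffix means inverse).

f r r f' r'

  after f: (1 3 4)(2 5)
  after r: (1 2 4 5)
  after r: (2 3)
  after f': (1 4 3 5 2)
  after r': (1 5 3)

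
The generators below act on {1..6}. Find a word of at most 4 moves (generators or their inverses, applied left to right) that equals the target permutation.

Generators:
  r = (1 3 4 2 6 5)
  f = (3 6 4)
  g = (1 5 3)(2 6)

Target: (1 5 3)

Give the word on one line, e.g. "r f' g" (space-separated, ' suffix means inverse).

g' g'

  after g': (1 3 5)(2 6)
  after g': (1 5 3)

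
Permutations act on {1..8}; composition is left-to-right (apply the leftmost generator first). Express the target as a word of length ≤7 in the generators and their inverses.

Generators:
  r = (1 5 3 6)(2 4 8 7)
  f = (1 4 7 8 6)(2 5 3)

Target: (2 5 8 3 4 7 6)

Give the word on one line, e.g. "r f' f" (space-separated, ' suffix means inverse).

  after r: (1 5 3 6)(2 4 8 7)
  after f': (1 2)(3 8 4 7)
  after f': (1 3 7 5 2 6 8)
  after r: (1 6 7 3 2)(4 8 5)
  after r: (2 5 8 3 4 7 6)

r f' f' r r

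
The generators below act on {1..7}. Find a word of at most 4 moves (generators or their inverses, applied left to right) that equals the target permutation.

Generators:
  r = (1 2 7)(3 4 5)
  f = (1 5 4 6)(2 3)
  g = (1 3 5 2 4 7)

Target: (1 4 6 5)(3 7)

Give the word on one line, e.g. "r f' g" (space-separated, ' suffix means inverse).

  after f: (1 5 4 6)(2 3)
  after g: (1 2 5 7)(3 4 6)
  after g: (1 4 6 5)(3 7)

f g g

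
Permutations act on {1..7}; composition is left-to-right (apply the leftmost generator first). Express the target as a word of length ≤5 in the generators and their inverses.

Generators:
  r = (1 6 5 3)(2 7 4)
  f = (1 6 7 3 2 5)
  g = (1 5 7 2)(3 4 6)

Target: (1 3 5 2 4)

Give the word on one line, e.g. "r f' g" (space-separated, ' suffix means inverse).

  after f': (1 5 2 3 7 6)
  after g': (2 6)(3 5 7 4)
  after g': (1 2 4 6 7 3)
  after f': (1 3 5 2 4)

f' g' g' f'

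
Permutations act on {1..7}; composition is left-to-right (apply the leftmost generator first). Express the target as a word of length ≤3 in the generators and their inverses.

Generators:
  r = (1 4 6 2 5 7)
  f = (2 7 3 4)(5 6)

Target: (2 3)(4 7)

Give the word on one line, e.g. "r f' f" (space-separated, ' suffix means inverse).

f f

  after f: (2 7 3 4)(5 6)
  after f: (2 3)(4 7)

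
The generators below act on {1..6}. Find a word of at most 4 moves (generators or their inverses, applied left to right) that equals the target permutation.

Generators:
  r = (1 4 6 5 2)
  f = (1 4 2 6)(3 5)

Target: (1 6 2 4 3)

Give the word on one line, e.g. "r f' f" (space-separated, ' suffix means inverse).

f' r' r' f'

  after f': (1 6 2 4)(3 5)
  after r': (1 4 2)(3 6 5)
  after r': (3 4 5)
  after f': (1 6 2 4 3)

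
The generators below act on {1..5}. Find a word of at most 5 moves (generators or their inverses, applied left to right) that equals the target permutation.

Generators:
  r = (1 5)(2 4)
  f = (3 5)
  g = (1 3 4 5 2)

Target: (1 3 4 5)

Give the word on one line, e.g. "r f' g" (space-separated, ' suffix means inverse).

  after g: (1 3 4 5 2)
  after g: (1 4 2 3 5)
  after g: (1 5 3 2 4)
  after f': (1 3 2 4)
  after r': (1 3 4 5)

g g g f' r'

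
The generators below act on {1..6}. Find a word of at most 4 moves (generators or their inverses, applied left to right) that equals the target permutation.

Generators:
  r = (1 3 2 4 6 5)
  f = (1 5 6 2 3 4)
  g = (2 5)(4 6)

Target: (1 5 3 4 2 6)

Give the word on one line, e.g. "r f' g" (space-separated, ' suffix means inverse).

  after r': (1 5 6 4 2 3)
  after f': (3 4 6)
  after g: (2 5)(3 6)
  after r': (1 5 3 4 2 6)

r' f' g r'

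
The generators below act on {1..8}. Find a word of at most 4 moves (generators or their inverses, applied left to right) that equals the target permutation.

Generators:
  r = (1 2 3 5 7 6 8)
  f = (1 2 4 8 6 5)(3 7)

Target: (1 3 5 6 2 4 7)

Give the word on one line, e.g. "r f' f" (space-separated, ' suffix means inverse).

  after f': (1 5 6 8 4 2)(3 7)
  after r: (1 7 5 8 4 3 6)
  after f: (1 3 5 6 2 4 7)

f' r f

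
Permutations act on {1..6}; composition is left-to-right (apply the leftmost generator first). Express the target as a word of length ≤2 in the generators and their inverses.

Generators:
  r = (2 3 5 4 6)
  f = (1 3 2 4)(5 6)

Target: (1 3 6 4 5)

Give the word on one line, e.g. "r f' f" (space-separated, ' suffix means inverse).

  after r: (2 3 5 4 6)
  after f: (1 3 6 4 5)

r f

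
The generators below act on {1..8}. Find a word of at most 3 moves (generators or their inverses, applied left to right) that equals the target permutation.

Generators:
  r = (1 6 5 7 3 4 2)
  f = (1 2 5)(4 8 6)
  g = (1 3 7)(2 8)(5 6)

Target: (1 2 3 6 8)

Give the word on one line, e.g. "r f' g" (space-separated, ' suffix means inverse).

  after r: (1 6 5 7 3 4 2)
  after g: (1 5)(2 3 4 8)
  after f': (1 2 3 6 8)

r g f'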